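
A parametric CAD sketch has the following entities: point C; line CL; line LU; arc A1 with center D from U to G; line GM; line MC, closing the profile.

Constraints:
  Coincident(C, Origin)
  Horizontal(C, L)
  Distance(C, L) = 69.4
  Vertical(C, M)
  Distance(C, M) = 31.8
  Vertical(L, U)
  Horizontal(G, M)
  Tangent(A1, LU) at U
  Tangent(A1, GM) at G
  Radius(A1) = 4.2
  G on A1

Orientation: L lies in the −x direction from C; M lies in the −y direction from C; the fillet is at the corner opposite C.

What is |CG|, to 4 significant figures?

72.54

The virtual corner opposite C is at (-69.40, -31.80). Tangency of A1 to LU means the radius DU is perpendicular to LU and since A1 is tangent to GM there, DG ⟂ GM, with radius 4.2, so the center D sits 4.2 in from both sides at D = (-65.20, -27.60). That places the tangent points at U = (-69.40, -27.60) on LU and G = (-65.20, -31.80) on GM. Then |CG| = |G − C| = 72.54.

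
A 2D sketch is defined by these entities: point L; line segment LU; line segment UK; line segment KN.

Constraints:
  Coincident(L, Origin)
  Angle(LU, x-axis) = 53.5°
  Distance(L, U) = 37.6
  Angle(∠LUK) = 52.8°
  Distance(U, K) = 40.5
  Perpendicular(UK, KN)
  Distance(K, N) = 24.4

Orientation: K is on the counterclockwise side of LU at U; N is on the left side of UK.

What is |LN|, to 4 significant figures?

18.61

L is at the origin; LU runs at 53.5° with length 37.6, so U = 37.6·(cos 53.5°, sin 53.5°) = (22.37, 30.23). ∠LUK = 52.8°, so UK runs at 53.5° + (180° − 52.8°) = 180.7° from the x-axis; with |UK| = 40.5, K = U + 40.5·(cos 180.7°, sin 180.7°) = (-18.13, 29.73). The perpendicularity gives KN at right angles to UK; with |KN| = 24.4 on the left of UK, N = K + 24.4·(0.01222, -0.9999) = (-17.83, 5.332). Then |LN| = |N − L| = 18.61.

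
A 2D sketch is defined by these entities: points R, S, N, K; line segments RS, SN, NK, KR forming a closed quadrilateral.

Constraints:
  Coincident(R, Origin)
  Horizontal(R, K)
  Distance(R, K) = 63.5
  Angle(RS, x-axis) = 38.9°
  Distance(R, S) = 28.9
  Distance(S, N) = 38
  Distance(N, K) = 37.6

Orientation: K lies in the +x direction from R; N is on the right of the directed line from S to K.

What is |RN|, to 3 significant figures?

36.3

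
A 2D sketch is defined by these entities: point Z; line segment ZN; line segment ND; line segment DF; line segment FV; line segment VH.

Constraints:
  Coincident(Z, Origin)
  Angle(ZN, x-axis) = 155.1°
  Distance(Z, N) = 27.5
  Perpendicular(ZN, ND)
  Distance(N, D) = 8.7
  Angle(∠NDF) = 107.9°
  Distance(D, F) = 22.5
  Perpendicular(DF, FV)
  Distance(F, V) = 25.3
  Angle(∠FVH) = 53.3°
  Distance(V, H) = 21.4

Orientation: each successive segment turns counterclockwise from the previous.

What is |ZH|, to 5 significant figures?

18.637

Z is at the origin; ZN runs at 155.1° with length 27.5, so N = (-24.944, 11.578). The perpendicularity gives ND at right angles to ZN, so ND runs at -114.90°; with |ND| = 8.7, D = (-28.607, 3.6872). ∠NDF = 107.9° gives DF at -42.800° from the x-axis; with |DF| = 22.5, F = (-12.098, -11.600). DF is perpendicular to FV, so FV runs at 47.200°; with |FV| = 25.3, V = (5.0921, 6.9631). ∠FVH = 53.3° gives VH at 173.90° from the x-axis; with |VH| = 21.4, H = (-16.187, 9.2372). Then |ZH| = |H − Z| = 18.637.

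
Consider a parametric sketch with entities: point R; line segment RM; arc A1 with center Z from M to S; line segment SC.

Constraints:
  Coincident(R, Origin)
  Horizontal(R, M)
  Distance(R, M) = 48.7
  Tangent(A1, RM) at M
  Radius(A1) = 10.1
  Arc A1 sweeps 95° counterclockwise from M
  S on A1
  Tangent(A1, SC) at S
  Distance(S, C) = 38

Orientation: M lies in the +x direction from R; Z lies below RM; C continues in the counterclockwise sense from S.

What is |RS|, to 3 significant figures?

40.2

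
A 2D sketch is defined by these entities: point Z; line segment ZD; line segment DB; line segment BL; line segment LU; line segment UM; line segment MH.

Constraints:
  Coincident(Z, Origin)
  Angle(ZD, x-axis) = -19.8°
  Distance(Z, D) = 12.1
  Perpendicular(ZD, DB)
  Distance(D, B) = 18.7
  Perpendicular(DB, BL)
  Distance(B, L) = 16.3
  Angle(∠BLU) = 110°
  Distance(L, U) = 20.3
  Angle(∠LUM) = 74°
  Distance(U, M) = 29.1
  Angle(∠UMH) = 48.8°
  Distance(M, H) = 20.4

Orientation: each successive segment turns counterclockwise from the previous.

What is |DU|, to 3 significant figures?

23.2

Z is at the origin; ZD runs at -19.8° with length 12.1, so D = (11.4, -4.10). ZD ⟂ DB, so DB runs at 70.2°; with |DB| = 18.7, B = (17.7, 13.5). DB ⟂ BL, so BL runs at 160°; with |BL| = 16.3, L = (2.38, 19.0). ∠BLU = 110.0° gives LU at -130° from the x-axis; with |LU| = 20.3, U = (-10.6, 3.42). Then |DU| = |U − D| = 23.2.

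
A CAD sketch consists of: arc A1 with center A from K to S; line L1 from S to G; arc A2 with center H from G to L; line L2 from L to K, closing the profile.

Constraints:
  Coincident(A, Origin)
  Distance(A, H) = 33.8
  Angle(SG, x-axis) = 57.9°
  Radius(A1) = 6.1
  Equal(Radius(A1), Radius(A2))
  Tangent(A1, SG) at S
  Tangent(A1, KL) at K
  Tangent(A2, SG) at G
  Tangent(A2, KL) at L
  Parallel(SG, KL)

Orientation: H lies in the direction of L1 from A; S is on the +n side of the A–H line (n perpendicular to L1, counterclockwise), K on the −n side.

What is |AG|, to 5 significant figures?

34.346

The slot axis is L1's direction at 57.9°, so u = (cos 57.9°, sin 57.9°) = (0.53140, 0.84712) and n = (−sin 57.9°, cos 57.9°) = (-0.84712, 0.53140). A is at the origin and H lies 33.8 along u from A, so H = 33.8·u = (17.961, 28.633). Tangency of A1 to both parallel lines with radius 6.1 puts S and K at A ± 6.1·n: S = (-5.1674, 3.2415), K = (5.1674, -3.2415). Equal radii place G and L the same way about H: G = H + 6.1·n = (12.794, 31.874), L = H − 6.1·n = (23.129, 25.391). Then |AG| = |G − A| = 34.346.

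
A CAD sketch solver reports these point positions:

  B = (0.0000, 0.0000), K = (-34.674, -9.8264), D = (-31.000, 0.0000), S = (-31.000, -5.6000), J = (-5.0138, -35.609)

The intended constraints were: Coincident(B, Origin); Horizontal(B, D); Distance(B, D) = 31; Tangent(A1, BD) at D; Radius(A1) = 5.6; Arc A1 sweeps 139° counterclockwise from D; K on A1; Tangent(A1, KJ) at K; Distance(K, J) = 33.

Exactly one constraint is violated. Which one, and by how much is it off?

Distance(K, J) = 33 — off by 6.30.

B = (0.00, 0.00) ✓; B.y = 0.00, D.y = 0.00 ✓; |BD| = 31.00 ✓; ∠(SD, DB) = 90.00° ✓; |SD| = 5.600 ✓; bearing(S→K) − bearing(S→D) = 139.0° ✓; |SK| = 5.600 ✓; ∠(SK, KJ) = 90.00° ✓; |KJ| = 39.30 ✗.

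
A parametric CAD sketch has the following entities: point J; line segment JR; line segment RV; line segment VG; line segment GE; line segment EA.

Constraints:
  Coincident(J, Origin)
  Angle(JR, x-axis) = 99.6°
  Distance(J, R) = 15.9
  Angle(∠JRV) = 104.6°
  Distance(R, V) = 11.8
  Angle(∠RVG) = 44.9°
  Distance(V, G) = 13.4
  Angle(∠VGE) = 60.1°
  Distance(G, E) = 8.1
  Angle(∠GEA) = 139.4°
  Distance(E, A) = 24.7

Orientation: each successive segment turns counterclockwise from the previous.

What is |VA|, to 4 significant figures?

20.66

J is at the origin; JR runs at 99.6° with length 15.9, so R = (-2.652, 15.68). ∠JRV = 104.6° gives RV at 175.0° from the x-axis; with |RV| = 11.8, V = (-14.41, 16.71). ∠RVG = 44.9° gives VG at -49.90° from the x-axis; with |VG| = 13.4, G = (-5.775, 6.456). ∠VGE = 60.1° gives GE at 70.00° from the x-axis; with |GE| = 8.1, E = (-3.005, 14.07). ∠GEA = 139.4° gives EA at 110.6° from the x-axis; with |EA| = 24.7, A = (-11.70, 37.19). Then |VA| = |A − V| = 20.66.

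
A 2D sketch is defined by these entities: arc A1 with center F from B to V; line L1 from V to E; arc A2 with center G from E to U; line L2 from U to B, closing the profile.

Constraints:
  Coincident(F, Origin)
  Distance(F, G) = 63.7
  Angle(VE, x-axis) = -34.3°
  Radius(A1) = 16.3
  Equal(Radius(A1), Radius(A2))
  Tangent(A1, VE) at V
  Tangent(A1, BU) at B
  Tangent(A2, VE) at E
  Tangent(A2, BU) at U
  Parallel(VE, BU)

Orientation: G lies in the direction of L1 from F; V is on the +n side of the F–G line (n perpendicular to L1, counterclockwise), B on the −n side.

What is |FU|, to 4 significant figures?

65.75

The slot axis is L1's direction at -34.3°, so u = (cos -34.3°, sin -34.3°) = (0.8261, -0.5635) and n = (−sin -34.3°, cos -34.3°) = (0.5635, 0.8261). F is at the origin and G lies 63.7 along u from F, so G = 63.7·u = (52.62, -35.90). Tangency of A1 to both parallel lines with radius 16.3 puts V and B at F ± 16.3·n: V = (9.185, 13.47), B = (-9.185, -13.47). Equal radii place E and U the same way about G: E = G + 16.3·n = (61.81, -22.43), U = G − 16.3·n = (43.44, -49.36). Then |FU| = |U − F| = 65.75.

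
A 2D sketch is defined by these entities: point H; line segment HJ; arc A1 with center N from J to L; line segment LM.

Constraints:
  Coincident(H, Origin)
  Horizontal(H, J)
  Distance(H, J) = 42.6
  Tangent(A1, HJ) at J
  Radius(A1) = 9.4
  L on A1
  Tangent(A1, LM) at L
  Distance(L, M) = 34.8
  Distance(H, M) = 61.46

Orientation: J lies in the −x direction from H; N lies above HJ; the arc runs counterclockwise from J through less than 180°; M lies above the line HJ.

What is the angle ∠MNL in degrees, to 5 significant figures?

74.884°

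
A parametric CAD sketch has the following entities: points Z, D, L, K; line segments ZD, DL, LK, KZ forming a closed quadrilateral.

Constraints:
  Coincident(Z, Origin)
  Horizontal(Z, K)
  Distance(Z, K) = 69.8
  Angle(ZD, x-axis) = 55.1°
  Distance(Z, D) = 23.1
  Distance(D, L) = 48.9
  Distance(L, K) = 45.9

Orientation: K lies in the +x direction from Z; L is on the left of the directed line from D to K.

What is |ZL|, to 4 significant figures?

70.54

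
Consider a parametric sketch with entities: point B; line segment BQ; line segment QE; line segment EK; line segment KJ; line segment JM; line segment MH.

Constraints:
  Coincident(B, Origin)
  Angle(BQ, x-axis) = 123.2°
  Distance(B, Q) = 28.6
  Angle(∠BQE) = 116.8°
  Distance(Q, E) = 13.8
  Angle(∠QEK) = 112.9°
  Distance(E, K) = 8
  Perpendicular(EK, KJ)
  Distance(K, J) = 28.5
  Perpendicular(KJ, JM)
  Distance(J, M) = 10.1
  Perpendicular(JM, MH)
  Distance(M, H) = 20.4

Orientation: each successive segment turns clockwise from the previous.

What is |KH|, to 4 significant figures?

12.95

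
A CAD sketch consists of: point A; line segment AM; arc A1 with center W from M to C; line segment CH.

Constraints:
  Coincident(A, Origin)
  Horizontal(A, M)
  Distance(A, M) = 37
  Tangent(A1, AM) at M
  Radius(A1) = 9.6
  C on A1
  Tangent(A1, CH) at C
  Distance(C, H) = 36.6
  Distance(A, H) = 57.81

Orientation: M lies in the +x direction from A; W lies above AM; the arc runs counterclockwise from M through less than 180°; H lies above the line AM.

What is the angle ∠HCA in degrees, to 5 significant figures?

85.391°

Checks: A = (0.00, 0.00) ✓; A.y = 0.00, M.y = 0.00 ✓; |WC| = 9.600 ✓; ∠(WC, CH) = 90.00° ✓; |CH| = 36.60 ✓; |AH| = 57.81 ✓.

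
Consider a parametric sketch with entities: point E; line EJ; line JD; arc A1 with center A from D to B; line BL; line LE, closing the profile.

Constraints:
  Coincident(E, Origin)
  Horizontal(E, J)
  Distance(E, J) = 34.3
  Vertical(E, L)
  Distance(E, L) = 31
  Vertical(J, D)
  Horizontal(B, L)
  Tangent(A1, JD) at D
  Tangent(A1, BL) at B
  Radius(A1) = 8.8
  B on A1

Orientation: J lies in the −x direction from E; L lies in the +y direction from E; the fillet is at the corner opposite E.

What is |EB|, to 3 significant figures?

40.1

The virtual corner opposite E is at (-34.3, 31.0). Tangency of A1 to JD means the radius AD is perpendicular to JD and A1 meets BL tangentially, so AB is at right angles to BL, with radius 8.8, so the center A sits 8.8 in from both sides at A = (-25.5, 22.2). That places the tangent points at D = (-34.3, 22.2) on JD and B = (-25.5, 31.0) on BL. Then |EB| = |B − E| = 40.1.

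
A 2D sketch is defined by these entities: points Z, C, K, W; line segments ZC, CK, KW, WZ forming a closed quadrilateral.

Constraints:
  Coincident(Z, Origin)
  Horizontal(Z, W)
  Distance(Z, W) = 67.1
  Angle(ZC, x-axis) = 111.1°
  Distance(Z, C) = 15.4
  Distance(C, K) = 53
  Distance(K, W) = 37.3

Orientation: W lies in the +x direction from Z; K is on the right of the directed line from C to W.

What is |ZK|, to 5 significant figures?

40.274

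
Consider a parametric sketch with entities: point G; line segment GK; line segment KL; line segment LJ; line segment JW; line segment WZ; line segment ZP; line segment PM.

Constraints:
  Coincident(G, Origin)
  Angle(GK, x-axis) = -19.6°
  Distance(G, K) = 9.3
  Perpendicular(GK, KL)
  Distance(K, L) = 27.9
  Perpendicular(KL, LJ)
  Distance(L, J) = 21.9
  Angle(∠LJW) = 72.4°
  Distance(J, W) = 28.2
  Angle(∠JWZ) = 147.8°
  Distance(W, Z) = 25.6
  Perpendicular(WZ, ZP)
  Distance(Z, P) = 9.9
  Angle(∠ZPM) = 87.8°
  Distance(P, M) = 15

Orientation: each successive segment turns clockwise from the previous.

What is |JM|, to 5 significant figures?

34.942

WZ is perpendicular to ZP, so ZP runs at -69.400°; with |ZP| = 9.9, P = (23.267, 0.14559). ∠ZPM = 87.8° gives PM at -161.60° from the x-axis; with |PM| = 15.0, M = (9.0339, -4.5891). Then |JM| = |M − J| = 34.942.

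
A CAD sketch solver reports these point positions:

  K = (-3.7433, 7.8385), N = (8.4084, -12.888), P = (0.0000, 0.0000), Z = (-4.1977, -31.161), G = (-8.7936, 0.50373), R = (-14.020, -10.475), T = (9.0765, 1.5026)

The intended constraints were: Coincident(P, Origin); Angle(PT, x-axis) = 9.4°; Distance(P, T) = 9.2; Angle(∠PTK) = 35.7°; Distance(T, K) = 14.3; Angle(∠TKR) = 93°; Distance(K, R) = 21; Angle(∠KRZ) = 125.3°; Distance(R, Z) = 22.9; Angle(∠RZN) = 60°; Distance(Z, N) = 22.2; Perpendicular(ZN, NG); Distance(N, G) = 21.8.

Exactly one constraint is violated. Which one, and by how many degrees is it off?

Perpendicular(ZN, NG) — off by 3.30°.

P = (0.00, 0.00) ✓; PT at 9.400° ✓; |PT| = 9.200 ✓; ∠PTK = 35.70° ✓; |TK| = 14.30 ✓; ∠TKR = 93.00° ✓; |KR| = 21.00 ✓; ∠KRZ = 125.3° ✓; |RZ| = 22.90 ✓; ∠RZN = 60.00° ✓; |ZN| = 22.20 ✓; ∠(ZN, NG) = 86.70° ✗; |NG| = 21.80 ✓.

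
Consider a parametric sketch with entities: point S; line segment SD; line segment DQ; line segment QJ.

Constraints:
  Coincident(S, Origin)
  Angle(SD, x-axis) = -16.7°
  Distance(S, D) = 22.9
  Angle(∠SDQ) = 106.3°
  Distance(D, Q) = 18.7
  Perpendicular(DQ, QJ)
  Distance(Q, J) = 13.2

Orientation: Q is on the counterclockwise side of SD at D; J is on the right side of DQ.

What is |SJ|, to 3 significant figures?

43.2

∠SDQ = 106.3°, so DQ runs at -16.7° + (180° − 106.3°) = 57.0° from the x-axis; with |DQ| = 18.7, Q = D + 18.7·(cos 57.0°, sin 57.0°) = (32.1, 9.10). The perpendicularity gives QJ at right angles to DQ; with |QJ| = 13.2 on the right of DQ, J = Q + 13.2·(0.839, -0.545) = (43.2, 1.91). Then |SJ| = |J − S| = 43.2.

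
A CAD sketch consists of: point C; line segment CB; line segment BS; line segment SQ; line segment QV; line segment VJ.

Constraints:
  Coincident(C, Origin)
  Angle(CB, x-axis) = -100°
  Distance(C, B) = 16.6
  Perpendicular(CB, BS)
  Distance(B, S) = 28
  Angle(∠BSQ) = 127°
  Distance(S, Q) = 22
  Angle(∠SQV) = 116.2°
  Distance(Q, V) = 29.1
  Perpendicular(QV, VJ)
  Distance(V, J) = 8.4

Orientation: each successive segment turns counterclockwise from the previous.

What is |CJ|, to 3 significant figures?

31.0

∠SQV = 116.2° gives QV at 107° from the x-axis; with |QV| = 29.1, V = (32.4, 21.7). QV ⟂ VJ, so VJ runs at -163°; with |VJ| = 8.4, J = (24.3, 19.2). Then |CJ| = |J − C| = 31.0.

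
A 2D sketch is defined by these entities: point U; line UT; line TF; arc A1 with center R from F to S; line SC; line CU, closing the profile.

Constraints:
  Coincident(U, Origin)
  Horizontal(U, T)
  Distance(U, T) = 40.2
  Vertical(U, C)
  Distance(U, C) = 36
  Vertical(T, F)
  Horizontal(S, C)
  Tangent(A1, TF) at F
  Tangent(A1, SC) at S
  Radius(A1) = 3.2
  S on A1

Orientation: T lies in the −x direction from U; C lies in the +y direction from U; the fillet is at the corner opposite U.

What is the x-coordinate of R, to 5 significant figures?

-37.000

U is at the origin; U and T share the same y with |UT| = 40.2 and T on the −x side, so T = (-40.200, 0.0000). U and C share the same x with |UC| = 36.0 and C on the +y side, so C = (0.0000, 36.000). The virtual corner opposite U is at (-40.200, 36.000). Tangency of A1 to TF means the radius RF is perpendicular to TF and the tangent condition forces RS to be normal to SC, with radius 3.2, so the center R sits 3.2 in from both sides at R = (-37.000, 32.800). So R.x = -37.000.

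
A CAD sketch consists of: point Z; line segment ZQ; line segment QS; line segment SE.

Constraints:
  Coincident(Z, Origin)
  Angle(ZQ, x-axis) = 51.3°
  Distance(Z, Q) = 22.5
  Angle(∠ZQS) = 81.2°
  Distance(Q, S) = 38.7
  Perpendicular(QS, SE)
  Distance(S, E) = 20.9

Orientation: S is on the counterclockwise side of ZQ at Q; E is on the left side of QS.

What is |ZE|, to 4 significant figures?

35.28

Z is at the origin; ZQ runs at 51.3° with length 22.5, so Q = 22.5·(cos 51.3°, sin 51.3°) = (14.07, 17.56). ∠ZQS = 81.2°, so QS runs at 51.3° + (180° − 81.2°) = 150.1° from the x-axis; with |QS| = 38.7, S = Q + 38.7·(cos 150.1°, sin 150.1°) = (-19.48, 36.85). The perpendicularity gives SE at right angles to QS; with |SE| = 20.9 on the left of QS, E = S + 20.9·(-0.4985, -0.8669) = (-29.90, 18.73). Then |ZE| = |E − Z| = 35.28.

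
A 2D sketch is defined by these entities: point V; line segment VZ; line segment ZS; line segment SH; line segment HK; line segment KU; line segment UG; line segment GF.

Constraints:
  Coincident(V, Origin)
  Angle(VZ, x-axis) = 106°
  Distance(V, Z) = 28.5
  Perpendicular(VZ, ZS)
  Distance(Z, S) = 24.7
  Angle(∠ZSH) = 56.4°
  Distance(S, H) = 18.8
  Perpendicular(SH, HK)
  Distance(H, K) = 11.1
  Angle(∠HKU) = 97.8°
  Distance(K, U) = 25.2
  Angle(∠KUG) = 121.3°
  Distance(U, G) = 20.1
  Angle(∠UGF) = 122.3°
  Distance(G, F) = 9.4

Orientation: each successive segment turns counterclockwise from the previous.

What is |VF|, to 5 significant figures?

55.268

∠KUG = 121.3° gives UG at -169.50° from the x-axis; with |UG| = 20.1, G = (-46.648, 31.979). ∠UGF = 122.3° gives GF at -111.80° from the x-axis; with |GF| = 9.4, F = (-50.139, 23.251). Then |VF| = |F − V| = 55.268.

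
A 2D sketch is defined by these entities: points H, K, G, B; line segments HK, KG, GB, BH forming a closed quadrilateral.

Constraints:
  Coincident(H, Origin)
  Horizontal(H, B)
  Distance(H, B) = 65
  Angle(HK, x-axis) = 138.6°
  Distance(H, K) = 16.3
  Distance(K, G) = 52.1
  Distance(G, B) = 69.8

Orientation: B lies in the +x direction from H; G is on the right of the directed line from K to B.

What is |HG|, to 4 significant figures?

38.42

Checks: |KG| = 52.10 ✓; |GB| = 69.80 ✓.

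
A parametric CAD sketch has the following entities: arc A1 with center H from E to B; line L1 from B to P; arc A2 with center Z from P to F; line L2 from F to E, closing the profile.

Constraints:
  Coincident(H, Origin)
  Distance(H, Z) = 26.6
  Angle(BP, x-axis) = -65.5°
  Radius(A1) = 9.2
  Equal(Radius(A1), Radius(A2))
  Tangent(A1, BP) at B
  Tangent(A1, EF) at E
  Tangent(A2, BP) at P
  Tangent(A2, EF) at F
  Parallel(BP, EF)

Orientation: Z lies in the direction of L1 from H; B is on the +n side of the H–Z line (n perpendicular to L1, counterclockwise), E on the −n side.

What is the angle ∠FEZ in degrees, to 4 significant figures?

19.08°

Tangency of A1 to both parallel lines with radius 9.2 puts B and E at H ± 9.2·n: B = (8.372, 3.815), E = (-8.372, -3.815). Equal radii place P and F the same way about Z: P = Z + 9.2·n = (19.40, -20.39), F = Z − 9.2·n = (2.659, -28.02). Then cos ∠FEZ = EF·EZ / (|EF||EZ|), giving 19.08°.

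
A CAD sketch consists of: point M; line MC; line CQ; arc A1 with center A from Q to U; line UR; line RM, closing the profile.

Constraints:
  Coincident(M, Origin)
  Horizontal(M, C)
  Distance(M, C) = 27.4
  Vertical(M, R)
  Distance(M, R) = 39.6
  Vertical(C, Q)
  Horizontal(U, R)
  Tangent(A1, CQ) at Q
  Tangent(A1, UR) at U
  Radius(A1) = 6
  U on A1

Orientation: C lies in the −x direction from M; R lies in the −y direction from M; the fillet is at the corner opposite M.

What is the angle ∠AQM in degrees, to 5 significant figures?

50.804°

The virtual corner opposite M is at (-27.400, -39.600). Tangency of A1 to CQ means the radius AQ is perpendicular to CQ and tangency of A1 to UR means the radius AU is perpendicular to UR, with radius 6.0, so the center A sits 6.0 in from both sides at A = (-21.400, -33.600). That places the tangent points at Q = (-27.400, -33.600) on CQ and U = (-21.400, -39.600) on UR. Then cos ∠AQM = QA·QM / (|QA||QM|), giving 50.804°.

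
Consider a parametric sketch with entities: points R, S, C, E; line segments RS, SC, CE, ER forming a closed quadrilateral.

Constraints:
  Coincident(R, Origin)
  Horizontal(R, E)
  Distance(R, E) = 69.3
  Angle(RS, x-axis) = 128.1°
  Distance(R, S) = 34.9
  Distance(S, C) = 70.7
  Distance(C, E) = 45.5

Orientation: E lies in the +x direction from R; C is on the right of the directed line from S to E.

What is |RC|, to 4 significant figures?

36.44

R is at the origin; RE is horizontal with |RE| = 69.3 and E in +x, so E = (69.3, 0). RS runs at 128.1° with |RS| = 34.9, so S = (-21.53, 27.46). C is determined by |SC| = 70.7 and |CE| = 45.5 together: it lies at the intersection of circle(S, 70.7) and circle(E, 45.5). With |SE| = 94.90, the foot of the radical line on SE is 62.88 from S and the perpendicular offset is √(70.7² − 62.88²) = 32.33. Taking the right-of-SE solution: C = (29.30, -21.68).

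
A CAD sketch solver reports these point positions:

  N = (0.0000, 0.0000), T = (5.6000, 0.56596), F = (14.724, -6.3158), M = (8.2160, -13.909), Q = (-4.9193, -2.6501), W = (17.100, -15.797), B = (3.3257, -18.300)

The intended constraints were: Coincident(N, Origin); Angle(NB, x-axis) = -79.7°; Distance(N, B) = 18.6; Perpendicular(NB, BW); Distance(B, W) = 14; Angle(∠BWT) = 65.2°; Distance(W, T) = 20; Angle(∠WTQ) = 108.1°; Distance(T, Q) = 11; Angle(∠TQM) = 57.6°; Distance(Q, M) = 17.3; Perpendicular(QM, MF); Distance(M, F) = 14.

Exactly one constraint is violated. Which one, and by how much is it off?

Distance(M, F) = 14 — off by 4.00.

N = (0.00, 0.00) ✓; NB at -79.70° ✓; |NB| = 18.60 ✓; ∠(NB, BW) = 90.00° ✓; |BW| = 14.00 ✓; ∠BWT = 65.20° ✓; |WT| = 20.00 ✓; ∠WTQ = 108.1° ✓; |TQ| = 11.00 ✓; ∠TQM = 57.60° ✓; |QM| = 17.30 ✓; ∠(QM, MF) = 90.00° ✓; |MF| = 10.00 ✗.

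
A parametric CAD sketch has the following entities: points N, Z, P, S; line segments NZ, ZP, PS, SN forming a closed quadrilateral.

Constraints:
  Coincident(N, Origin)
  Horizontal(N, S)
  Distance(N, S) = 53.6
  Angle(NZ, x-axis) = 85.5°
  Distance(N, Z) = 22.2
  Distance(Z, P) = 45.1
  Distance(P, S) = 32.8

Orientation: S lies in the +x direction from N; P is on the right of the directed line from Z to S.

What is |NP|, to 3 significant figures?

30.1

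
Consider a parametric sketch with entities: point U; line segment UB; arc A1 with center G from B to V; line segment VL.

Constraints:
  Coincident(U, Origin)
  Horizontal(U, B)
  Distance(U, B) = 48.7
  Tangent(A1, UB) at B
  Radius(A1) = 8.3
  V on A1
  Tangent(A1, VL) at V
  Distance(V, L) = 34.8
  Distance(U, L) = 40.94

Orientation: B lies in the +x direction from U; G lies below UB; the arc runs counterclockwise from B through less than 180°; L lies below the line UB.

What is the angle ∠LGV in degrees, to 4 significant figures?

76.59°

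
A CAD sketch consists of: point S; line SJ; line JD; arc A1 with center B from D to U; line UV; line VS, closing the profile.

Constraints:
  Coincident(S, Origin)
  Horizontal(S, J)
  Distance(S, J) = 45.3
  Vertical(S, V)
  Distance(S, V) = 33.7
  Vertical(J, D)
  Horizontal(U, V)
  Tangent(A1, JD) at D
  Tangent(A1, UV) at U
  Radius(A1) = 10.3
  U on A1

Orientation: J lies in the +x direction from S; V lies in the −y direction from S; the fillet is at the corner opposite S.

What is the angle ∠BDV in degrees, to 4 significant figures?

12.81°

S is at the origin; SJ is horizontal with |SJ| = 45.3 and J on the +x side, so J = (45.30, 0.000). S and V share the same x with |SV| = 33.7 and V on the −y side, so V = (0.000, -33.70). The virtual corner opposite S is at (45.30, -33.70). The tangent condition forces BD to be normal to JD and since A1 is tangent to UV there, BU ⟂ UV, with radius 10.3, so the center B sits 10.3 in from both sides at B = (35.00, -23.40). That places the tangent points at D = (45.30, -23.40) on JD and U = (35.00, -33.70) on UV. Then cos ∠BDV = DB·DV / (|DB||DV|), giving 12.81°.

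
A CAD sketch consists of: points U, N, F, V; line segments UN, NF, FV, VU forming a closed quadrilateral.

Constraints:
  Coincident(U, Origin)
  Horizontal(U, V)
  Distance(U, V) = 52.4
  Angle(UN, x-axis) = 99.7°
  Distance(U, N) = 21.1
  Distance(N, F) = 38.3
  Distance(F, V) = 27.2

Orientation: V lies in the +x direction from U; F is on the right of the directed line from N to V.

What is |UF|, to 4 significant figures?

25.85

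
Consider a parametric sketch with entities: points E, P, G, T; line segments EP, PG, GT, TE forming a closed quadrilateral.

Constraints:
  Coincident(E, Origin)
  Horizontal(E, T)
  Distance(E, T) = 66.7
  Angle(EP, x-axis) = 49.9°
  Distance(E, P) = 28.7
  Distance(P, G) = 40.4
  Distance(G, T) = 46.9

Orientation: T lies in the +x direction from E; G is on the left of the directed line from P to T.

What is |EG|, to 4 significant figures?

68.45

Checks: |PG| = 40.40 ✓; |GT| = 46.90 ✓.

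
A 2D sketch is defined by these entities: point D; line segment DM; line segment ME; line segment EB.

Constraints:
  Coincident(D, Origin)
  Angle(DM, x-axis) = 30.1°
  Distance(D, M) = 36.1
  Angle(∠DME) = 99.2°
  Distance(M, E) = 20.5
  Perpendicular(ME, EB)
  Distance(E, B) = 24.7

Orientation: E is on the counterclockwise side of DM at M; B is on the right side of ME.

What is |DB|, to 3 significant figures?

65.8

D is at the origin; DM runs at 30.1° with length 36.1, so M = 36.1·(cos 30.1°, sin 30.1°) = (31.2, 18.1). ∠DME = 99.2°, so ME runs at 30.1° + (180° − 99.2°) = 111° from the x-axis; with |ME| = 20.5, E = M + 20.5·(cos 111°, sin 111°) = (23.9, 37.3). The perpendicularity gives EB at right angles to ME; with |EB| = 24.7 on the right of ME, B = E + 24.7·(0.934, 0.357) = (47.0, 46.1). Then |DB| = |B − D| = 65.8.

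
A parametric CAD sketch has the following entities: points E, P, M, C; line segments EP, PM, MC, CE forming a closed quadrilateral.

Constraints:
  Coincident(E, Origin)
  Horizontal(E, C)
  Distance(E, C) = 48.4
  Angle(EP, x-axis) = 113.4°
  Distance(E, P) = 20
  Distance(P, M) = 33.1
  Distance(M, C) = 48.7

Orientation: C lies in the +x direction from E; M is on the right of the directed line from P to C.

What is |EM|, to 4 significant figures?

13.44

E is at the origin; E and C share the same y with |EC| = 48.4 and C in +x, so C = (48.4, 0). EP runs at 113.4° with |EP| = 20.0, so P = (-7.943, 18.36). M is determined by |PM| = 33.1 and |MC| = 48.7 together: it lies at the intersection of circle(P, 33.1) and circle(C, 48.7). With |PC| = 59.26, the foot of the radical line on PC is 18.86 from P and the perpendicular offset is √(33.1² − 18.86²) = 27.20. Taking the right-of-PC solution: M = (1.565, -13.35).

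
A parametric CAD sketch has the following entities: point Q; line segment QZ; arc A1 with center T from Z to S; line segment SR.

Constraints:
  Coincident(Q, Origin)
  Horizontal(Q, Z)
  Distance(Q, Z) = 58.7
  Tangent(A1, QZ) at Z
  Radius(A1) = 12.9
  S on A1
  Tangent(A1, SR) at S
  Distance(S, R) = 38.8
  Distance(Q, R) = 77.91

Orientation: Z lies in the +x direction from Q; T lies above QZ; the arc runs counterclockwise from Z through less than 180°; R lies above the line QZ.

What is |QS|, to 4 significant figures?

72.86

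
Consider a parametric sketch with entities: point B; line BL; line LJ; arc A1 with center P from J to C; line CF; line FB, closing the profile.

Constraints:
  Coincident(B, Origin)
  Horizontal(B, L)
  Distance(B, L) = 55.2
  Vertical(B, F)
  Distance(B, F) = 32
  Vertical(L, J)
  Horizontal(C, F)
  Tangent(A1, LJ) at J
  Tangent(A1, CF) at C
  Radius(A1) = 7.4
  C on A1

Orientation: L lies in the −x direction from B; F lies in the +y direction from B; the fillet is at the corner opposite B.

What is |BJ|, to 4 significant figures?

60.43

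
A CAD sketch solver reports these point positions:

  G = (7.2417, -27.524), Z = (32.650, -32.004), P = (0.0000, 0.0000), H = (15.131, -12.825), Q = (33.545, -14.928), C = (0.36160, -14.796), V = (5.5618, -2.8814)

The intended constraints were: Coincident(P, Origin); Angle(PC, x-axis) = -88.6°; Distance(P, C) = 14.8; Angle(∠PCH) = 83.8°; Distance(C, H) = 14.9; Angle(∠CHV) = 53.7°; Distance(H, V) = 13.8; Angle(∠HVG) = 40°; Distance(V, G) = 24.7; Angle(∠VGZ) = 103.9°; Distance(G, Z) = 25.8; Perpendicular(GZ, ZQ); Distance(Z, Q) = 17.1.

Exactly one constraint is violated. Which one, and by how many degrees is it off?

Perpendicular(GZ, ZQ) — off by 7.00°.

P = (0.00, 0.00) ✓; PC at -88.60° ✓; |PC| = 14.80 ✓; ∠PCH = 83.80° ✓; |CH| = 14.90 ✓; ∠CHV = 53.70° ✓; |HV| = 13.80 ✓; ∠HVG = 40.00° ✓; |VG| = 24.70 ✓; ∠VGZ = 103.9° ✓; |GZ| = 25.80 ✓; ∠(GZ, ZQ) = 97.00° ✗; |ZQ| = 17.10 ✓.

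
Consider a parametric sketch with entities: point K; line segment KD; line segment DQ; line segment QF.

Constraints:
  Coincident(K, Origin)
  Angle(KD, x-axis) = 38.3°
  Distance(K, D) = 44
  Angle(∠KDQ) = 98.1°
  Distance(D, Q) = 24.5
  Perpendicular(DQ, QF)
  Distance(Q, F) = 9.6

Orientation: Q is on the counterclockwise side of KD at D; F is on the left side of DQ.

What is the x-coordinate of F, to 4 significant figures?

13.91

∠KDQ = 98.1°, so DQ runs at 38.3° + (180° − 98.1°) = 120.2° from the x-axis; with |DQ| = 24.5, Q = D + 24.5·(cos 120.2°, sin 120.2°) = (22.21, 48.45). DQ ⟂ QF; with |QF| = 9.6 on the left of DQ, F = Q + 9.6·(-0.8643, -0.5030) = (13.91, 43.62). So F.x = 13.91.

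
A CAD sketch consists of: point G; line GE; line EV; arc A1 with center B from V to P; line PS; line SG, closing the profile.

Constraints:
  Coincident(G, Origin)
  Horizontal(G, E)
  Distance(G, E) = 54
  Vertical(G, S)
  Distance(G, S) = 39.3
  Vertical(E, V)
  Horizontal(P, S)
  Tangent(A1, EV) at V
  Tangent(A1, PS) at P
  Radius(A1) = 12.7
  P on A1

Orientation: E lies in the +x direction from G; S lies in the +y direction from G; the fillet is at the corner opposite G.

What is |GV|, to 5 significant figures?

60.196

G is at the origin; GE is horizontal with |GE| = 54.0 and E on the +x side, so E = (54.000, 0.0000). GS is vertical with |GS| = 39.3 and S on the +y side, so S = (0.0000, 39.300). The virtual corner opposite G is at (54.000, 39.300). Tangency of A1 to EV means the radius BV is perpendicular to EV and A1 meets PS tangentially, so BP is at right angles to PS, with radius 12.7, so the center B sits 12.7 in from both sides at B = (41.300, 26.600). That places the tangent points at V = (54.000, 26.600) on EV and P = (41.300, 39.300) on PS. Then |GV| = |V − G| = 60.196.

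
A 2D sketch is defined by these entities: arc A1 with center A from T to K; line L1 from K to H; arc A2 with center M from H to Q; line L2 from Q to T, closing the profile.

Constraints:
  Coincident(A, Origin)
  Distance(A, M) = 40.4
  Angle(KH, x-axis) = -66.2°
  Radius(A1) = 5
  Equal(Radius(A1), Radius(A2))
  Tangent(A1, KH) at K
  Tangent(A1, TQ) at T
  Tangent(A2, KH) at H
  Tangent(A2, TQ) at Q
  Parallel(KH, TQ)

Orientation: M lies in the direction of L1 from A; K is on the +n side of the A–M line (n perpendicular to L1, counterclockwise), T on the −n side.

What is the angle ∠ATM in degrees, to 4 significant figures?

82.94°

The slot axis is L1's direction at -66.2°, so u = (cos -66.2°, sin -66.2°) = (0.4035, -0.9150) and n = (−sin -66.2°, cos -66.2°) = (0.9150, 0.4035). A is at the origin and M lies 40.4 along u from A, so M = 40.4·u = (16.30, -36.96). Tangency of A1 to both parallel lines with radius 5.0 puts K and T at A ± 5.0·n: K = (4.575, 2.018), T = (-4.575, -2.018). Then cos ∠ATM = TA·TM / (|TA||TM|), giving 82.94°.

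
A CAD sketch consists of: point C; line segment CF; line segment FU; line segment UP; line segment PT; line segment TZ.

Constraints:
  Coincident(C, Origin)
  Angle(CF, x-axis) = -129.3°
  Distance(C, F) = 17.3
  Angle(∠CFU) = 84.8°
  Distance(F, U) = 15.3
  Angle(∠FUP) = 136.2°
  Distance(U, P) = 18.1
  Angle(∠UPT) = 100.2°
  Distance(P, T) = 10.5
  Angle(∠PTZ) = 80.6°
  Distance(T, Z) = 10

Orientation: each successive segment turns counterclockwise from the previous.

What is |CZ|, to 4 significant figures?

13.95

∠UPT = 100.2° gives PT at 89.50° from the x-axis; with |PT| = 10.5, T = (19.64, -8.416). ∠PTZ = 80.6° gives TZ at -171.1° from the x-axis; with |TZ| = 10.0, Z = (9.765, -9.963). Then |CZ| = |Z − C| = 13.95.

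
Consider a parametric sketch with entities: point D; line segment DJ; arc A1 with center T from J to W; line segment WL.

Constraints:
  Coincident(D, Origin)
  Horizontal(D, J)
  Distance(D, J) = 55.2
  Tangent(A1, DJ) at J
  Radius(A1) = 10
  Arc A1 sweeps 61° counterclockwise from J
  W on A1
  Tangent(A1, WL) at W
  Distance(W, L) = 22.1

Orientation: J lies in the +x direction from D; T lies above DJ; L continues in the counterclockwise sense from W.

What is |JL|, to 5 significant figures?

31.273

D is at the origin; DJ is horizontal with |DJ| = 55.2 and J on the +x side, so J = (55.200, 0.0000). Since A1 is tangent to DJ there, TJ ⟂ DJ, so T = J + (0, 10) = (55.200, 10.000). On A1, J sits at bearing -90° from T; a 61° counterclockwise sweep puts W at bearing -29°, so W = T + 10.0·(cos -29°, sin -29°) = (63.946, 5.1519). The tangent condition forces TW to be normal to WL, so WL runs along (−sin -29°, cos -29°); with |WL| = 22.1, L = (74.660, 24.481). Then |JL| = |L − J| = 31.273.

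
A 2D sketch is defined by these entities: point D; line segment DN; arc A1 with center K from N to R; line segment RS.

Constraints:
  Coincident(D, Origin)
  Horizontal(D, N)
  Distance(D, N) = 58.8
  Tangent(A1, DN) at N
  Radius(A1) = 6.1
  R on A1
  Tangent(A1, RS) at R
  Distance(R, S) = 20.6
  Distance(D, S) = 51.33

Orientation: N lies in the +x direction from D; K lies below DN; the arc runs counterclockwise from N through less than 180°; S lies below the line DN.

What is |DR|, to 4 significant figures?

53.24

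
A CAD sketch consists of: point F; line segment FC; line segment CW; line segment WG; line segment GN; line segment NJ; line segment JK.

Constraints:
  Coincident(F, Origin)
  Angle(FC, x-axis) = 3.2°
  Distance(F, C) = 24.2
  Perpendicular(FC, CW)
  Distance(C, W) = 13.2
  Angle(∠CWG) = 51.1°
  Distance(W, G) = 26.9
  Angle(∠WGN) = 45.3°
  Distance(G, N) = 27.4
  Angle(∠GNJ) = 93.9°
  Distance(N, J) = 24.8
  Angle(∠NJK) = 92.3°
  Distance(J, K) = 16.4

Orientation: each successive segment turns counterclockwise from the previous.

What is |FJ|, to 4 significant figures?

39.14

F is at the origin; FC runs at 3.2° with length 24.2, so C = (24.16, 1.351). FC ⟂ CW, so CW runs at 93.20°; with |CW| = 13.2, W = (23.43, 14.53). ∠CWG = 51.1° gives WG at -137.9° from the x-axis; with |WG| = 26.9, G = (3.466, -3.504). ∠WGN = 45.3° gives GN at -3.200° from the x-axis; with |GN| = 27.4, N = (30.82, -5.034). ∠GNJ = 93.9° gives NJ at 82.90° from the x-axis; with |NJ| = 24.8, J = (33.89, 19.58). Then |FJ| = |J − F| = 39.14.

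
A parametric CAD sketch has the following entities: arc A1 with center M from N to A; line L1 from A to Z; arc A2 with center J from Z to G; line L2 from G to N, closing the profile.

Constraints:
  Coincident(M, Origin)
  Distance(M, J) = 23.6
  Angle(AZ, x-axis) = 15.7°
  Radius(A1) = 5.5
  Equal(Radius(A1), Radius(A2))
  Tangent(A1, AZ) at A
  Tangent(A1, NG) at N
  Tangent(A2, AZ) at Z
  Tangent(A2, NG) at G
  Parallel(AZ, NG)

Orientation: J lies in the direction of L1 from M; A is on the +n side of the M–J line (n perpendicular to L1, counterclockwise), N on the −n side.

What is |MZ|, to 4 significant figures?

24.23

The slot axis is L1's direction at 15.7°, so u = (cos 15.7°, sin 15.7°) = (0.9627, 0.2706) and n = (−sin 15.7°, cos 15.7°) = (-0.2706, 0.9627). M is at the origin and J lies 23.6 along u from M, so J = 23.6·u = (22.72, 6.386). Tangency of A1 to both parallel lines with radius 5.5 puts A and N at M ± 5.5·n: A = (-1.488, 5.295), N = (1.488, -5.295). Equal radii place Z and G the same way about J: Z = J + 5.5·n = (21.23, 11.68), G = J − 5.5·n = (24.21, 1.091). Then |MZ| = |Z − M| = 24.23.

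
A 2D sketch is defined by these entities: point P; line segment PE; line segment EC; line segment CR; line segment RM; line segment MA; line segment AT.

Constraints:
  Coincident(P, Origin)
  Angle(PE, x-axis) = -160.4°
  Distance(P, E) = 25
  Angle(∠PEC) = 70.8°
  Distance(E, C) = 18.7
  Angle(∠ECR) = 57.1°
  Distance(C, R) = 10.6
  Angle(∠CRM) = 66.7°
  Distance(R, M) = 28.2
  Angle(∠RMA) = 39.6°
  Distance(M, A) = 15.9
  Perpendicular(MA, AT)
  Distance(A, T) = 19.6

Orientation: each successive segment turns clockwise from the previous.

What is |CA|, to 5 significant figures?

11.763

P is at the origin; PE runs at -160.4° with length 25.0, so E = (-23.551, -8.3863). ∠PEC = 70.8° gives EC at 90.400° from the x-axis; with |EC| = 18.7, C = (-23.682, 10.313). ∠ECR = 57.1° gives CR at -32.500° from the x-axis; with |CR| = 10.6, R = (-14.742, 4.6179). ∠CRM = 66.7° gives RM at -145.80° from the x-axis; with |RM| = 28.2, M = (-38.066, -11.233). ∠RMA = 39.6° gives MA at 73.800° from the x-axis; with |MA| = 15.9, A = (-33.630, 4.0358). Then |CA| = |A − C| = 11.763.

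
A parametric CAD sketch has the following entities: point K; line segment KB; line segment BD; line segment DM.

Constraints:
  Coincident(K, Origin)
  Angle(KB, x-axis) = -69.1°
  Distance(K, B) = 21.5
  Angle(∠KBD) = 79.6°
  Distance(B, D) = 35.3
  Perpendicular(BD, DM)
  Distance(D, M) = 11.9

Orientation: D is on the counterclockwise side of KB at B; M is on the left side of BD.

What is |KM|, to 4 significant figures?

32.75

K is at the origin; KB runs at -69.1° with length 21.5, so B = 21.5·(cos -69.1°, sin -69.1°) = (7.670, -20.09). ∠KBD = 79.6°, so BD runs at -69.1° + (180° − 79.6°) = 31.30° from the x-axis; with |BD| = 35.3, D = B + 35.3·(cos 31.30°, sin 31.30°) = (37.83, -1.746). BD ⟂ DM; with |DM| = 11.9 on the left of BD, M = D + 11.9·(-0.5195, 0.8545) = (31.65, 8.422). Then |KM| = |M − K| = 32.75.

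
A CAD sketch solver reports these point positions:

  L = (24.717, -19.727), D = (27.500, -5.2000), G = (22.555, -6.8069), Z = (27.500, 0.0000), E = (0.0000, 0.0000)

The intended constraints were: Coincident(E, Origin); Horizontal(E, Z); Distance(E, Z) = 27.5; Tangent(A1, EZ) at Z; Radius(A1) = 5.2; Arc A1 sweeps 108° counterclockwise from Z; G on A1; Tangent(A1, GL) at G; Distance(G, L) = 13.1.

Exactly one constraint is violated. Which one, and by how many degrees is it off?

Tangent(A1, GL) at G — off by 8.50°.

E = (0.00, 0.00) ✓; E.y = 0.00, Z.y = 0.00 ✓; |EZ| = 27.50 ✓; ∠(DZ, ZE) = 90.00° ✓; |DZ| = 5.200 ✓; bearing(D→G) − bearing(D→Z) = 108.0° ✓; |DG| = 5.200 ✓; ∠(DG, GL) = 98.50° ✗; |GL| = 13.10 ✓.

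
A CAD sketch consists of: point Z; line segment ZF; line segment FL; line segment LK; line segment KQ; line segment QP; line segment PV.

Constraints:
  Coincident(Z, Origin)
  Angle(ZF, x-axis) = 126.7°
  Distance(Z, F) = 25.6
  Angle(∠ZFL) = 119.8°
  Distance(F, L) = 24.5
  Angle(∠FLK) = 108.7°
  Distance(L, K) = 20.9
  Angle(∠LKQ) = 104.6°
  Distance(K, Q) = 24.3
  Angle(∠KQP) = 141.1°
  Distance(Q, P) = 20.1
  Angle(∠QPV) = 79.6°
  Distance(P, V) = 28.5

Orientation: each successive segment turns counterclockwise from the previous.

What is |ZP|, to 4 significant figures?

9.661

Z is at the origin; ZF runs at 126.7° with length 25.6, so F = (-15.30, 20.53). ∠ZFL = 119.8° gives FL at -173.1° from the x-axis; with |FL| = 24.5, L = (-39.62, 17.58). ∠FLK = 108.7° gives LK at -101.8° from the x-axis; with |LK| = 20.9, K = (-43.90, -2.876). ∠LKQ = 104.6° gives KQ at -26.40° from the x-axis; with |KQ| = 24.3, Q = (-22.13, -13.68). ∠KQP = 141.1° gives QP at 12.50° from the x-axis; with |QP| = 20.1, P = (-2.506, -9.330). Then |ZP| = |P − Z| = 9.661.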